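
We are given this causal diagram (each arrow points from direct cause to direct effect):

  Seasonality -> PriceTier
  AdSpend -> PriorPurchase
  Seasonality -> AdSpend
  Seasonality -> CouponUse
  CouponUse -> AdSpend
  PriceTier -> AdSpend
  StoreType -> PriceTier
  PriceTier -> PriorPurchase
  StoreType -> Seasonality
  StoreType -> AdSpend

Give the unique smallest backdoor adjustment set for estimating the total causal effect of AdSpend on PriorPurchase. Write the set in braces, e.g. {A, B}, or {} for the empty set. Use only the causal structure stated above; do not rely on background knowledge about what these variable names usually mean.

{PriceTier}

Variables eligible for adjustment (non-descendants of AdSpend, excluding AdSpend and PriorPurchase): {CouponUse, PriceTier, Seasonality, StoreType}.
Backdoor paths from AdSpend to PriorPurchase:
  P1: AdSpend <- StoreType -> Seasonality -> PriceTier -> PriorPurchase
  P2: AdSpend <- StoreType -> PriceTier -> PriorPurchase
  P3: AdSpend <- Seasonality <- StoreType -> PriceTier -> PriorPurchase
  P4: AdSpend <- Seasonality -> PriceTier -> PriorPurchase
  P5: AdSpend <- CouponUse <- Seasonality <- StoreType -> PriceTier -> PriorPurchase
  P6: AdSpend <- CouponUse <- Seasonality -> PriceTier -> PriorPurchase
  P7: AdSpend <- PriceTier -> PriorPurchase
The empty set is not sufficient: P1 (AdSpend <- StoreType -> Seasonality -> PriceTier -> PriorPurchase) has no collider blocking it and no conditioned non-collider, so it is open.
Try {PriceTier}:
  P1: blocked at chain node PriceTier ∈ conditioning set.
  P2: blocked at chain node PriceTier ∈ conditioning set.
  P3: blocked at chain node PriceTier ∈ conditioning set.
  P4: blocked at chain node PriceTier ∈ conditioning set.
  P5: blocked at chain node PriceTier ∈ conditioning set.
  P6: blocked at chain node PriceTier ∈ conditioning set.
  P7: blocked at fork node PriceTier ∈ conditioning set.
{PriceTier} contains no descendant of AdSpend and blocks every backdoor path.
No other singleton works — e.g. {StoreType} leaves P4 open — so {PriceTier} is the unique smallest valid adjustment set.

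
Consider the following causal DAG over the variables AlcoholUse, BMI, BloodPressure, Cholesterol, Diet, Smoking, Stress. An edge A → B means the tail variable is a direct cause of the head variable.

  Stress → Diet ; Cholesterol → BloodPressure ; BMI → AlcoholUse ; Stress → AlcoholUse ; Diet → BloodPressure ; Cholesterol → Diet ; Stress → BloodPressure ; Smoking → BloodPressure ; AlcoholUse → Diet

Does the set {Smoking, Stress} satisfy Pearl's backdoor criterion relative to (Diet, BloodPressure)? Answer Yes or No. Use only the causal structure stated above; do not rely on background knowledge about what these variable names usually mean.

Backdoor paths from Diet to BloodPressure (paths whose first edge points into Diet):
  P1: Diet <- Stress -> BloodPressure
  P2: Diet <- AlcoholUse <- Stress -> BloodPressure
  P3: Diet <- Cholesterol -> BloodPressure
Condition 1 (no descendant of Diet in the set): holds — descendants of Diet are {BloodPressure}; none are in {Smoking, Stress}.
Condition 2 (every backdoor path blocked by {Smoking, Stress}):
  P1: blocked at fork node Stress ∈ conditioning set.
  P2: blocked at fork node Stress ∈ conditioning set.
  P3: open — no interior node is in the conditioning set.
{Smoking, Stress} does not satisfy the backdoor criterion.

No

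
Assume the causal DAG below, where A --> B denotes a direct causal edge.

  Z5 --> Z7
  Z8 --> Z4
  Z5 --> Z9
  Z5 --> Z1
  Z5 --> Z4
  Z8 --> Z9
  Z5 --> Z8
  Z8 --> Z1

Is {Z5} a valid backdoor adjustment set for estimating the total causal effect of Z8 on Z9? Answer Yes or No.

Backdoor paths from Z8 to Z9 (paths whose first edge points into Z8):
  P1: Z8 <- Z5 -> Z9
Condition 1 (no descendant of Z8 in the set): holds — descendants of Z8 are {Z1, Z4, Z9}; none are in {Z5}.
Condition 2 (every backdoor path blocked by {Z5}):
  P1: blocked at fork node Z5 ∈ conditioning set.
{Z5} satisfies the backdoor criterion.

Yes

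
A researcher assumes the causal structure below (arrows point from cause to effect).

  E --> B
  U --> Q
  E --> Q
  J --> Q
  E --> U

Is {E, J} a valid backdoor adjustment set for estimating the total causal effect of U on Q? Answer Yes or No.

Yes

Backdoor paths from U to Q (paths whose first edge points into U):
  P1: U <- E -> Q
Condition 1 (no descendant of U in the set): holds — descendants of U are {Q}; none are in {E, J}.
Condition 2 (every backdoor path blocked by {E, J}):
  P1: blocked at fork node E ∈ conditioning set.
{E, J} satisfies the backdoor criterion.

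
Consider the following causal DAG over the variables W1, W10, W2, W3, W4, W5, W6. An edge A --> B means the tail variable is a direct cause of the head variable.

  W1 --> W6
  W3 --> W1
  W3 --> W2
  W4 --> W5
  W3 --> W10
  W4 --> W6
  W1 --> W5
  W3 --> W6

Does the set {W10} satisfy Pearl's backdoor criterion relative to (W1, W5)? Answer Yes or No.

Backdoor paths from W1 to W5 (paths whose first edge points into W1):
  P1: W1 <- W3 -> W6 <- W4 -> W5
Condition 1 (no descendant of W1 in the set): holds — descendants of W1 are {W5, W6}; none are in {W10}.
Condition 2 (every backdoor path blocked by {W10}):
  P1: blocked at collider W6 (neither it nor any descendant is in the conditioning set).
{W10} satisfies the backdoor criterion.

Yes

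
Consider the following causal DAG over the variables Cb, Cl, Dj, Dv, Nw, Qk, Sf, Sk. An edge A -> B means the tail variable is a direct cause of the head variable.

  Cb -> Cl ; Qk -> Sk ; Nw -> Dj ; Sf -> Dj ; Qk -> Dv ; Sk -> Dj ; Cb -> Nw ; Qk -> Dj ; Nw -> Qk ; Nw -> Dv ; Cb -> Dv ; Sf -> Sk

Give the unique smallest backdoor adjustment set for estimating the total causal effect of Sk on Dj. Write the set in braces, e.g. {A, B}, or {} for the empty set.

Variables eligible for adjustment (non-descendants of Sk, excluding Sk and Dj): {Cb, Cl, Dv, Nw, Qk, Sf}.
Backdoor paths from Sk to Dj:
  P1: Sk <- Qk <- Nw -> Dj
  P2: Sk <- Qk -> Dv <- Cb -> Nw -> Dj
  P3: Sk <- Qk -> Dv <- Nw -> Dj
  P4: Sk <- Qk -> Dj
  P5: Sk <- Sf -> Dj
The empty set is not sufficient: P1 (Sk <- Qk <- Nw -> Dj) has no collider blocking it and no conditioned non-collider, so it is open.
Try {Qk, Sf}:
  P1: blocked at chain node Qk ∈ conditioning set.
  P2: blocked at fork node Qk ∈ conditioning set.
  P3: blocked at fork node Qk ∈ conditioning set.
  P4: blocked at fork node Qk ∈ conditioning set.
  P5: blocked at fork node Sf ∈ conditioning set.
{Qk, Sf} contains no descendant of Sk and blocks every backdoor path.
Every element of {Qk, Sf} is needed (dropping Qk leaves P1 open; dropping Sf leaves P5 open), so no proper subset is valid.
Among all size-2 subsets of the eligible variables, only {Qk, Sf} blocks every backdoor path, so it is the unique smallest valid adjustment set.

{Qk, Sf}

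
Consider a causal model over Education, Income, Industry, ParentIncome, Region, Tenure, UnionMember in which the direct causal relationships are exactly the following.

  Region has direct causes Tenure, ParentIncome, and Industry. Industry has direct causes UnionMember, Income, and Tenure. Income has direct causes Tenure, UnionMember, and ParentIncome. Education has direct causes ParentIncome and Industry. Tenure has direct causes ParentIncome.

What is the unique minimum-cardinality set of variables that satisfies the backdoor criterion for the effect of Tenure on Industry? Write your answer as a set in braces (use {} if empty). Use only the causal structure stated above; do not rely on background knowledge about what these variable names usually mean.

Variables eligible for adjustment (non-descendants of Tenure, excluding Tenure and Industry): {ParentIncome, UnionMember}.
Backdoor paths from Tenure to Industry:
  P1: Tenure <- ParentIncome -> Income <- UnionMember -> Industry
  P2: Tenure <- ParentIncome -> Income -> Industry
  P3: Tenure <- ParentIncome -> Region <- Industry
  P4: Tenure <- ParentIncome -> Education <- Industry
The empty set is not sufficient: P2 (Tenure <- ParentIncome -> Income -> Industry) has no collider blocking it and no conditioned non-collider, so it is open.
Try {ParentIncome}:
  P1: blocked at fork node ParentIncome ∈ conditioning set.
  P2: blocked at fork node ParentIncome ∈ conditioning set.
  P3: blocked at fork node ParentIncome ∈ conditioning set.
  P4: blocked at fork node ParentIncome ∈ conditioning set.
{ParentIncome} contains no descendant of Tenure and blocks every backdoor path.
No other singleton works — e.g. {UnionMember} leaves P2 open — so {ParentIncome} is the unique smallest valid adjustment set.

{ParentIncome}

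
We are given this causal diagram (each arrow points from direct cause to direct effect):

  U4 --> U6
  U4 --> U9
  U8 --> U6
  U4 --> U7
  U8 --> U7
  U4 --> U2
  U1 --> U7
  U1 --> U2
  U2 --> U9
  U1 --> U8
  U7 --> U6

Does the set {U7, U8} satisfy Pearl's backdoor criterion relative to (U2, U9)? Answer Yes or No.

No

Backdoor paths from U2 to U9 (paths whose first edge points into U2):
  P1: U2 <- U1 -> U8 -> U7 <- U4 -> U9
  P2: U2 <- U1 -> U8 -> U7 -> U6 <- U4 -> U9
  P3: U2 <- U1 -> U8 -> U6 <- U4 -> U9
  P4: U2 <- U1 -> U8 -> U6 <- U7 <- U4 -> U9
  P5: U2 <- U1 -> U7 <- U4 -> U9
  P6: U2 <- U1 -> U7 <- U8 -> U6 <- U4 -> U9
  P7: U2 <- U1 -> U7 -> U6 <- U4 -> U9
  P8: U2 <- U4 -> U9
Condition 1 (no descendant of U2 in the set): holds — descendants of U2 are {U9}; none are in {U7, U8}.
Condition 2 (every backdoor path blocked by {U7, U8}):
  P1: blocked at chain node U8 ∈ conditioning set.
  P2: blocked at chain node U8 ∈ conditioning set.
  P3: blocked at chain node U8 ∈ conditioning set.
  P4: blocked at chain node U8 ∈ conditioning set.
  P5: open — collider(s) U7 are conditioned on (or have a conditioned descendant) and no non-collider on the path is in the set.
  P6: blocked at fork node U8 ∈ conditioning set.
  P7: blocked at chain node U7 ∈ conditioning set.
  P8: open — no interior node is in the conditioning set.
{U7, U8} does not satisfy the backdoor criterion.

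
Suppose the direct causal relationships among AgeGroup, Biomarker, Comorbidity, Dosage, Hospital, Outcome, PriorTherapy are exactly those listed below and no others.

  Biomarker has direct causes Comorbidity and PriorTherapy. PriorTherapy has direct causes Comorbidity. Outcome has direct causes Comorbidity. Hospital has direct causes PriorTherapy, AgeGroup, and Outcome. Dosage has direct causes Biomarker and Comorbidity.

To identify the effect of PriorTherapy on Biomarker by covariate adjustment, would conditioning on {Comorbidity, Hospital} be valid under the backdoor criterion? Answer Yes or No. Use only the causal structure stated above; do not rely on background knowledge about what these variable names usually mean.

Backdoor paths from PriorTherapy to Biomarker (paths whose first edge points into PriorTherapy):
  P1: PriorTherapy <- Comorbidity -> Biomarker
  P2: PriorTherapy <- Comorbidity -> Dosage <- Biomarker
Condition 1 (no descendant of PriorTherapy in the set): FAILS — Hospital is a descendant of PriorTherapy.
Condition 2 (every backdoor path blocked by {Comorbidity, Hospital}):
  P1: blocked at fork node Comorbidity ∈ conditioning set.
  P2: blocked at fork node Comorbidity ∈ conditioning set.
{Comorbidity, Hospital} does not satisfy the backdoor criterion.

No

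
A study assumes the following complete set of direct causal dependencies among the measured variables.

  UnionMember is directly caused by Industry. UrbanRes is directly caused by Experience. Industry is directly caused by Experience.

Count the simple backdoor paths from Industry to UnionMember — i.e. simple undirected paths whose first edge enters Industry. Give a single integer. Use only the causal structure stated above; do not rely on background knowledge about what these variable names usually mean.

A backdoor path from Industry to UnionMember is any simple undirected path whose first edge points into Industry (i.e. leaves Industry via a parent).
Parents of Industry: {Experience}.
No simple path from any parent of Industry reaches UnionMember without revisiting Industry, so there are no backdoor paths.

0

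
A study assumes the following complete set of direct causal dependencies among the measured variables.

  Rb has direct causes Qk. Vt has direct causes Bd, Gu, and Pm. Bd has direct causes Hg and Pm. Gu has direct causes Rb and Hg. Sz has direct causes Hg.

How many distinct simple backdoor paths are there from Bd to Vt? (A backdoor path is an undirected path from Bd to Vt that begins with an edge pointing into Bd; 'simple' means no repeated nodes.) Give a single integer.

A backdoor path from Bd to Vt is any simple undirected path whose first edge points into Bd (i.e. leaves Bd via a parent).
Parents of Bd: {Hg, Pm}.
Enumerating:
  P1: Bd <- Pm -> Vt
  P2: Bd <- Hg -> Gu -> Vt
That exhausts the simple backdoor paths. Count: 2.

2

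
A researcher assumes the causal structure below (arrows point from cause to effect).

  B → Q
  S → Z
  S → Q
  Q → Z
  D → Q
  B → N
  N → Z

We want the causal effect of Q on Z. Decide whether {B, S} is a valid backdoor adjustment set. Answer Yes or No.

Yes

Backdoor paths from Q to Z (paths whose first edge points into Q):
  P1: Q <- B -> N -> Z
  P2: Q <- S -> Z
Condition 1 (no descendant of Q in the set): holds — descendants of Q are {Z}; none are in {B, S}.
Condition 2 (every backdoor path blocked by {B, S}):
  P1: blocked at fork node B ∈ conditioning set.
  P2: blocked at fork node S ∈ conditioning set.
{B, S} satisfies the backdoor criterion.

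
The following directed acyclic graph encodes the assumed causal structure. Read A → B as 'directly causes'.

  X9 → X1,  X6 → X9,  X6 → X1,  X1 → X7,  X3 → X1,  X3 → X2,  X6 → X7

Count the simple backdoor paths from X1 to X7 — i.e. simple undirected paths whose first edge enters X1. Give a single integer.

A backdoor path from X1 to X7 is any simple undirected path whose first edge points into X1 (i.e. leaves X1 via a parent).
Parents of X1: {X3, X6, X9}.
Enumerating:
  P1: X1 <- X6 -> X7
  P2: X1 <- X9 <- X6 -> X7
That exhausts the simple backdoor paths. Count: 2.

2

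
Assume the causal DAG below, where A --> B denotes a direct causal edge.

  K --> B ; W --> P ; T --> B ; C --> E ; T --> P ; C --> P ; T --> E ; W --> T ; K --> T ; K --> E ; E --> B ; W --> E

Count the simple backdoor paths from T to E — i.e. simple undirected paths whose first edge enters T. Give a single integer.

4

A backdoor path from T to E is any simple undirected path whose first edge points into T (i.e. leaves T via a parent).
Parents of T: {K, W}.
Enumerating:
  P1: T <- W -> E
  P2: T <- W -> P <- C -> E
  P3: T <- K -> E
  P4: T <- K -> B <- E
That exhausts the simple backdoor paths. Count: 4.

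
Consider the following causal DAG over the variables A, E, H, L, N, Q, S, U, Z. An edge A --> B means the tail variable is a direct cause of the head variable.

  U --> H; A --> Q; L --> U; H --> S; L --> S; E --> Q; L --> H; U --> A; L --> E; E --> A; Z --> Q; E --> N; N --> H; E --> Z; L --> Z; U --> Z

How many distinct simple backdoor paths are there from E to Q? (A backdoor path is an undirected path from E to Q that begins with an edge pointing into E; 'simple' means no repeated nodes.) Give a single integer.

A backdoor path from E to Q is any simple undirected path whose first edge points into E (i.e. leaves E via a parent).
Parents of E: {L}.
Enumerating:
  P1: E <- L -> U -> A -> Q
  P2: E <- L -> U -> Z -> Q
  P3: E <- L -> Z <- U -> A -> Q
  P4: E <- L -> Z -> Q
  P5: E <- L -> H <- U -> A -> Q
  P6: E <- L -> H <- U -> Z -> Q
  P7: E <- L -> S <- H <- U -> A -> Q
  P8: E <- L -> S <- H <- U -> Z -> Q
That exhausts the simple backdoor paths. Count: 8.

8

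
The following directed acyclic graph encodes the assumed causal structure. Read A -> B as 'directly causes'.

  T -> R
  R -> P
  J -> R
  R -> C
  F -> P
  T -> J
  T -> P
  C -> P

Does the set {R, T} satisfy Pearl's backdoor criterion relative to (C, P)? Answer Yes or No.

Yes

Backdoor paths from C to P (paths whose first edge points into C):
  P1: C <- R <- T -> P
  P2: C <- R <- J <- T -> P
  P3: C <- R -> P
Condition 1 (no descendant of C in the set): holds — descendants of C are {P}; none are in {R, T}.
Condition 2 (every backdoor path blocked by {R, T}):
  P1: blocked at chain node R ∈ conditioning set.
  P2: blocked at chain node R ∈ conditioning set.
  P3: blocked at fork node R ∈ conditioning set.
{R, T} satisfies the backdoor criterion.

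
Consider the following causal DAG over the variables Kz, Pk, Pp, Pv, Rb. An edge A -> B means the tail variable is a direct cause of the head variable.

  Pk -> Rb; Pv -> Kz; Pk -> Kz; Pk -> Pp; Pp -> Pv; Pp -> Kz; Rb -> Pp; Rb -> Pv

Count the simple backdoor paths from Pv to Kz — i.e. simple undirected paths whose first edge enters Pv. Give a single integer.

7

A backdoor path from Pv to Kz is any simple undirected path whose first edge points into Pv (i.e. leaves Pv via a parent).
Parents of Pv: {Pp, Rb}.
Enumerating:
  P1: Pv <- Rb <- Pk -> Pp -> Kz
  P2: Pv <- Rb <- Pk -> Kz
  P3: Pv <- Rb -> Pp <- Pk -> Kz
  P4: Pv <- Rb -> Pp -> Kz
  P5: Pv <- Pp <- Pk -> Kz
  P6: Pv <- Pp <- Rb <- Pk -> Kz
  P7: Pv <- Pp -> Kz
That exhausts the simple backdoor paths. Count: 7.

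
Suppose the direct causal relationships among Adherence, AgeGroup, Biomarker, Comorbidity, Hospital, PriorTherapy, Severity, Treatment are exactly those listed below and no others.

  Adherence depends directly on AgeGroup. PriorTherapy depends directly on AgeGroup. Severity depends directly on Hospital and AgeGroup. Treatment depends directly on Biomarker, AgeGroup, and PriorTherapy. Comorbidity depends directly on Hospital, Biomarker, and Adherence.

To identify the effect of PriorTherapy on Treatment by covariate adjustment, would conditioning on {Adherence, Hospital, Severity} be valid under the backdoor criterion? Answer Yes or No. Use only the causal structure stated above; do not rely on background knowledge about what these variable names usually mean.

No

Backdoor paths from PriorTherapy to Treatment (paths whose first edge points into PriorTherapy):
  P1: PriorTherapy <- AgeGroup -> Severity <- Hospital -> Comorbidity <- Biomarker -> Treatment
  P2: PriorTherapy <- AgeGroup -> Treatment
  P3: PriorTherapy <- AgeGroup -> Adherence -> Comorbidity <- Biomarker -> Treatment
Condition 1 (no descendant of PriorTherapy in the set): holds — descendants of PriorTherapy are {Treatment}; none are in {Adherence, Hospital, Severity}.
Condition 2 (every backdoor path blocked by {Adherence, Hospital, Severity}):
  P1: blocked at fork node Hospital ∈ conditioning set.
  P2: open — no interior node is in the conditioning set.
  P3: blocked at chain node Adherence ∈ conditioning set.
{Adherence, Hospital, Severity} does not satisfy the backdoor criterion.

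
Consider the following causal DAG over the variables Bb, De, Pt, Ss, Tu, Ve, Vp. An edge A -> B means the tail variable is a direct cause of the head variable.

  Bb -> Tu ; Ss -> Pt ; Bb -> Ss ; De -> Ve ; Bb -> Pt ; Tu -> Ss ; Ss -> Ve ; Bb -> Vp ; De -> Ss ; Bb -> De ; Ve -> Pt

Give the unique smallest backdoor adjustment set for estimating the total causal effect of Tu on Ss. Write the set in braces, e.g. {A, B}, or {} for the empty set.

Variables eligible for adjustment (non-descendants of Tu, excluding Tu and Ss): {Bb, De, Vp}.
Backdoor paths from Tu to Ss:
  P1: Tu <- Bb -> De -> Ss
  P2: Tu <- Bb -> De -> Ve <- Ss
  P3: Tu <- Bb -> De -> Ve -> Pt <- Ss
  P4: Tu <- Bb -> Ss
  P5: Tu <- Bb -> Pt <- Ss
  P6: Tu <- Bb -> Pt <- Ve <- De -> Ss
  P7: Tu <- Bb -> Pt <- Ve <- Ss
The empty set is not sufficient: P1 (Tu <- Bb -> De -> Ss) has no collider blocking it and no conditioned non-collider, so it is open.
Try {Bb}:
  P1: blocked at fork node Bb ∈ conditioning set.
  P2: blocked at fork node Bb ∈ conditioning set.
  P3: blocked at fork node Bb ∈ conditioning set.
  P4: blocked at fork node Bb ∈ conditioning set.
  P5: blocked at fork node Bb ∈ conditioning set.
  P6: blocked at fork node Bb ∈ conditioning set.
  P7: blocked at fork node Bb ∈ conditioning set.
{Bb} contains no descendant of Tu and blocks every backdoor path.
No other singleton works — e.g. {De} leaves P4 open — so {Bb} is the unique smallest valid adjustment set.

{Bb}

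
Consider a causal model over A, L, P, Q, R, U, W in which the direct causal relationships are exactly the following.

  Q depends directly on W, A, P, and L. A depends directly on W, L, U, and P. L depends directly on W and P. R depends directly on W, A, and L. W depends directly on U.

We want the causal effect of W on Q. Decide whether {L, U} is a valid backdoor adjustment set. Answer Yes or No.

No

Backdoor paths from W to Q (paths whose first edge points into W):
  P1: W <- U -> A <- P -> L -> Q
  P2: W <- U -> A <- P -> Q
  P3: W <- U -> A <- L <- P -> Q
  P4: W <- U -> A <- L -> Q
  P5: W <- U -> A -> Q
  P6: W <- U -> A -> R <- L <- P -> Q
  P7: W <- U -> A -> R <- L -> Q
Condition 1 (no descendant of W in the set): FAILS — L is a descendant of W.
Condition 2 (every backdoor path blocked by {L, U}):
  P1: blocked at fork node U ∈ conditioning set.
  P2: blocked at fork node U ∈ conditioning set.
  P3: blocked at fork node U ∈ conditioning set.
  P4: blocked at fork node U ∈ conditioning set.
  P5: blocked at fork node U ∈ conditioning set.
  P6: blocked at fork node U ∈ conditioning set.
  P7: blocked at fork node U ∈ conditioning set.
{L, U} does not satisfy the backdoor criterion.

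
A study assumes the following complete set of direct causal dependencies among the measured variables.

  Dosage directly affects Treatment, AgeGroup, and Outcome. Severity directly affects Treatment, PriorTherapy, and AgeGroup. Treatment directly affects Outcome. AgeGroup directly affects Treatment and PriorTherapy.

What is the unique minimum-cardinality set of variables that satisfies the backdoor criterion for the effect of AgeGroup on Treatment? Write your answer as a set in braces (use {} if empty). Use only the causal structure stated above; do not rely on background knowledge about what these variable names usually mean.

Variables eligible for adjustment (non-descendants of AgeGroup, excluding AgeGroup and Treatment): {Dosage, Severity}.
Backdoor paths from AgeGroup to Treatment:
  P1: AgeGroup <- Dosage -> Treatment
  P2: AgeGroup <- Dosage -> Outcome <- Treatment
  P3: AgeGroup <- Severity -> Treatment
The empty set is not sufficient: P1 (AgeGroup <- Dosage -> Treatment) has no collider blocking it and no conditioned non-collider, so it is open.
Try {Dosage, Severity}:
  P1: blocked at fork node Dosage ∈ conditioning set.
  P2: blocked at fork node Dosage ∈ conditioning set.
  P3: blocked at fork node Severity ∈ conditioning set.
{Dosage, Severity} contains no descendant of AgeGroup and blocks every backdoor path.
Every element of {Dosage, Severity} is needed (dropping Dosage leaves P1 open; dropping Severity leaves P3 open), so no proper subset is valid.
Among all size-2 subsets of the eligible variables, only {Dosage, Severity} blocks every backdoor path, so it is the unique smallest valid adjustment set.

{Dosage, Severity}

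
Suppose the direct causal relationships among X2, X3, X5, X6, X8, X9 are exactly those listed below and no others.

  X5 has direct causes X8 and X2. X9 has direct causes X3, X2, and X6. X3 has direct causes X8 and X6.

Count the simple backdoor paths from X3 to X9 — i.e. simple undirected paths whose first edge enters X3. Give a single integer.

A backdoor path from X3 to X9 is any simple undirected path whose first edge points into X3 (i.e. leaves X3 via a parent).
Parents of X3: {X6, X8}.
Enumerating:
  P1: X3 <- X8 -> X5 <- X2 -> X9
  P2: X3 <- X6 -> X9
That exhausts the simple backdoor paths. Count: 2.

2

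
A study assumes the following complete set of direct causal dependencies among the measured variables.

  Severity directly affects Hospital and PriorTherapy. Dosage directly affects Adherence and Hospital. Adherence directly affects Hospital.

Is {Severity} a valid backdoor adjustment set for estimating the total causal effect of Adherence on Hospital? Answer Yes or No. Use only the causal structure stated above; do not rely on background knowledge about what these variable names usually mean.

Backdoor paths from Adherence to Hospital (paths whose first edge points into Adherence):
  P1: Adherence <- Dosage -> Hospital
Condition 1 (no descendant of Adherence in the set): holds — descendants of Adherence are {Hospital}; none are in {Severity}.
Condition 2 (every backdoor path blocked by {Severity}):
  P1: open — no interior node is in the conditioning set.
{Severity} does not satisfy the backdoor criterion.

No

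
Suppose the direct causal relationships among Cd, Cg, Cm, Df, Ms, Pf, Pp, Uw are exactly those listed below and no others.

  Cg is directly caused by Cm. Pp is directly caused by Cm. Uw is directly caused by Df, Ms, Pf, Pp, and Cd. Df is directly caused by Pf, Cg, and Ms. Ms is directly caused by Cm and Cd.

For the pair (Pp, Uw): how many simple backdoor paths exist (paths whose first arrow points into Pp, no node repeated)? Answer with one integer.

8

A backdoor path from Pp to Uw is any simple undirected path whose first edge points into Pp (i.e. leaves Pp via a parent).
Parents of Pp: {Cm}.
Enumerating:
  P1: Pp <- Cm -> Ms <- Cd -> Uw
  P2: Pp <- Cm -> Ms -> Df <- Pf -> Uw
  P3: Pp <- Cm -> Ms -> Df -> Uw
  P4: Pp <- Cm -> Ms -> Uw
  P5: Pp <- Cm -> Cg -> Df <- Pf -> Uw
  P6: Pp <- Cm -> Cg -> Df <- Ms <- Cd -> Uw
  P7: Pp <- Cm -> Cg -> Df <- Ms -> Uw
  P8: Pp <- Cm -> Cg -> Df -> Uw
That exhausts the simple backdoor paths. Count: 8.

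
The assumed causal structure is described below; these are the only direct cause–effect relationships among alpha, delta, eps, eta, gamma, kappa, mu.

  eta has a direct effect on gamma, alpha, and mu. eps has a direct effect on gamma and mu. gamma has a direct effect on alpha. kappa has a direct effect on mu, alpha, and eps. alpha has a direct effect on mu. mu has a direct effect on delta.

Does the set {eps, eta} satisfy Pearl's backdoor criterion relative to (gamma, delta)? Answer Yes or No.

Backdoor paths from gamma to delta (paths whose first edge points into gamma):
  P1: gamma <- eps <- kappa -> alpha <- eta -> mu -> delta
  P2: gamma <- eps <- kappa -> alpha -> mu -> delta
  P3: gamma <- eps <- kappa -> mu -> delta
  P4: gamma <- eps -> mu -> delta
  P5: gamma <- eta -> alpha <- kappa -> eps -> mu -> delta
  P6: gamma <- eta -> alpha <- kappa -> mu -> delta
  P7: gamma <- eta -> alpha -> mu -> delta
  P8: gamma <- eta -> mu -> delta
Condition 1 (no descendant of gamma in the set): holds — descendants of gamma are {alpha, delta, mu}; none are in {eps, eta}.
Condition 2 (every backdoor path blocked by {eps, eta}):
  P1: blocked at chain node eps ∈ conditioning set.
  P2: blocked at chain node eps ∈ conditioning set.
  P3: blocked at chain node eps ∈ conditioning set.
  P4: blocked at fork node eps ∈ conditioning set.
  P5: blocked at fork node eta ∈ conditioning set.
  P6: blocked at fork node eta ∈ conditioning set.
  P7: blocked at fork node eta ∈ conditioning set.
  P8: blocked at fork node eta ∈ conditioning set.
{eps, eta} satisfies the backdoor criterion.

Yes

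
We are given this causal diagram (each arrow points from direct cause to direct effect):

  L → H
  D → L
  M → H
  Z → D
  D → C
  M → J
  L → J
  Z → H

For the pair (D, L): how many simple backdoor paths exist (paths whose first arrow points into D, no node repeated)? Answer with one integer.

2

A backdoor path from D to L is any simple undirected path whose first edge points into D (i.e. leaves D via a parent).
Parents of D: {Z}.
Enumerating:
  P1: D <- Z -> H <- M -> J <- L
  P2: D <- Z -> H <- L
That exhausts the simple backdoor paths. Count: 2.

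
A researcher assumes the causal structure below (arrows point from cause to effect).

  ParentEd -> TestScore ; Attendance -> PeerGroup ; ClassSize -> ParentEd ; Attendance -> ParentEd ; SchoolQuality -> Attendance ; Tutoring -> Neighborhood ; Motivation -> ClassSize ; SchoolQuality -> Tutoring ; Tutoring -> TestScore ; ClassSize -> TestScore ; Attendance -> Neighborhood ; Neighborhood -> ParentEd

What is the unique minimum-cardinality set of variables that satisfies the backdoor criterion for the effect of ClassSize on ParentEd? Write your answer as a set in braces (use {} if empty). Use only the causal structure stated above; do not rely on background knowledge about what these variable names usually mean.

{}

Variables eligible for adjustment (non-descendants of ClassSize, excluding ClassSize and ParentEd): {Attendance, Motivation, Neighborhood, PeerGroup, SchoolQuality, Tutoring}.
Backdoor paths from ClassSize to ParentEd:
  (none)
With no backdoor paths the empty set already satisfies the criterion, and it is trivially minimal.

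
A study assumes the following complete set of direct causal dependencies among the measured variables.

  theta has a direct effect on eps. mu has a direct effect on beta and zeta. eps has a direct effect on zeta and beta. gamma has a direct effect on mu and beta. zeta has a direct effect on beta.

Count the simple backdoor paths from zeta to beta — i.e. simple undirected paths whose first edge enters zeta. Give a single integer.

3

A backdoor path from zeta to beta is any simple undirected path whose first edge points into zeta (i.e. leaves zeta via a parent).
Parents of zeta: {eps, mu}.
Enumerating:
  P1: zeta <- eps -> beta
  P2: zeta <- mu <- gamma -> beta
  P3: zeta <- mu -> beta
That exhausts the simple backdoor paths. Count: 3.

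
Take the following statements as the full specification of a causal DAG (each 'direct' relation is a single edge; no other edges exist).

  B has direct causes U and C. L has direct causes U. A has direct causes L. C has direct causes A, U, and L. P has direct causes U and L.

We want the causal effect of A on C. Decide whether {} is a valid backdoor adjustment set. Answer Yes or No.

No

Backdoor paths from A to C (paths whose first edge points into A):
  P1: A <- L <- U -> C
  P2: A <- L <- U -> B <- C
  P3: A <- L -> C
  P4: A <- L -> P <- U -> C
  P5: A <- L -> P <- U -> B <- C
Condition 1 (no descendant of A in the set): holds — descendants of A are {B, C}; none are in {}.
Condition 2 (every backdoor path blocked by {}):
  P1: open — no interior node is in the conditioning set.
  P2: blocked at collider B (neither it nor any descendant is in the conditioning set).
  P3: open — no interior node is in the conditioning set.
  P4: blocked at collider P (neither it nor any descendant is in the conditioning set).
  P5: blocked at collider P (neither it nor any descendant is in the conditioning set).
{} does not satisfy the backdoor criterion.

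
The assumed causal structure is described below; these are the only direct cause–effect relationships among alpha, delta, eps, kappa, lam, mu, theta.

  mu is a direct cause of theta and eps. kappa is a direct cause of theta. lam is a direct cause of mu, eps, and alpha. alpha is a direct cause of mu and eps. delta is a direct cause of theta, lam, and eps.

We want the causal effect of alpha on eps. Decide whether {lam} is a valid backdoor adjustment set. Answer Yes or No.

Backdoor paths from alpha to eps (paths whose first edge points into alpha):
  P1: alpha <- lam <- delta -> eps
  P2: alpha <- lam <- delta -> theta <- mu -> eps
  P3: alpha <- lam -> mu -> eps
  P4: alpha <- lam -> mu -> theta <- delta -> eps
  P5: alpha <- lam -> eps
Condition 1 (no descendant of alpha in the set): holds — descendants of alpha are {eps, mu, theta}; none are in {lam}.
Condition 2 (every backdoor path blocked by {lam}):
  P1: blocked at chain node lam ∈ conditioning set.
  P2: blocked at chain node lam ∈ conditioning set.
  P3: blocked at fork node lam ∈ conditioning set.
  P4: blocked at fork node lam ∈ conditioning set.
  P5: blocked at fork node lam ∈ conditioning set.
{lam} satisfies the backdoor criterion.

Yes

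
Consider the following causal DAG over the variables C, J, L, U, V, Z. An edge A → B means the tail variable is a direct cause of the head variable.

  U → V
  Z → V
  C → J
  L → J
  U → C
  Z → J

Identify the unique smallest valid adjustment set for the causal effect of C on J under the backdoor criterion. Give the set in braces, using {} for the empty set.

Variables eligible for adjustment (non-descendants of C, excluding C and J): {L, U, V, Z}.
Backdoor paths from C to J:
  P1: C <- U -> V <- Z -> J
Each backdoor path contains an unconditioned collider, so every path is already blocked with the empty conditioning set:
  P1: blocked at collider V (neither it nor any descendant is in the conditioning set).
The empty set is therefore the unique smallest valid set.

{}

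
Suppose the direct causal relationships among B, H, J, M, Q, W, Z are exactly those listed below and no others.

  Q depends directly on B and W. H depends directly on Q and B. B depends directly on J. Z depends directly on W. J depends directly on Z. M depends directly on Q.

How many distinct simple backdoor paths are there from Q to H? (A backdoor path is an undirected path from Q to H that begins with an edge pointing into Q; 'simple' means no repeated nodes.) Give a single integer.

2

A backdoor path from Q to H is any simple undirected path whose first edge points into Q (i.e. leaves Q via a parent).
Parents of Q: {B, W}.
Enumerating:
  P1: Q <- W -> Z -> J -> B -> H
  P2: Q <- B -> H
That exhausts the simple backdoor paths. Count: 2.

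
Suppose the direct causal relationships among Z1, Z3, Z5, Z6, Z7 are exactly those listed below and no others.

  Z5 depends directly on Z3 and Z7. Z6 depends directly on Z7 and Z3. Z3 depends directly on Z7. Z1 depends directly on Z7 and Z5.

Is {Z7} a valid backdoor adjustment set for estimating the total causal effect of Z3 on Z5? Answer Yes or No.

Yes

Backdoor paths from Z3 to Z5 (paths whose first edge points into Z3):
  P1: Z3 <- Z7 -> Z5
  P2: Z3 <- Z7 -> Z1 <- Z5
Condition 1 (no descendant of Z3 in the set): holds — descendants of Z3 are {Z1, Z5, Z6}; none are in {Z7}.
Condition 2 (every backdoor path blocked by {Z7}):
  P1: blocked at fork node Z7 ∈ conditioning set.
  P2: blocked at fork node Z7 ∈ conditioning set.
{Z7} satisfies the backdoor criterion.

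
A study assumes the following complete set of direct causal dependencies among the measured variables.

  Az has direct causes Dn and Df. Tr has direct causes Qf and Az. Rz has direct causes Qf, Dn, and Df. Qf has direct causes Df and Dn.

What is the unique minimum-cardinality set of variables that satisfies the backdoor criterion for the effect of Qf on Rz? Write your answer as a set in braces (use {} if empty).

{Df, Dn}

Variables eligible for adjustment (non-descendants of Qf, excluding Qf and Rz): {Az, Df, Dn}.
Backdoor paths from Qf to Rz:
  P1: Qf <- Dn -> Az <- Df -> Rz
  P2: Qf <- Dn -> Rz
  P3: Qf <- Df -> Az <- Dn -> Rz
  P4: Qf <- Df -> Rz
The empty set is not sufficient: P2 (Qf <- Dn -> Rz) has no collider blocking it and no conditioned non-collider, so it is open.
Try {Df, Dn}:
  P1: blocked at fork node Dn ∈ conditioning set.
  P2: blocked at fork node Dn ∈ conditioning set.
  P3: blocked at fork node Df ∈ conditioning set.
  P4: blocked at fork node Df ∈ conditioning set.
{Df, Dn} contains no descendant of Qf and blocks every backdoor path.
Every element of {Df, Dn} is needed (dropping Df leaves P4 open; dropping Dn leaves P2 open), so no proper subset is valid.
Among all size-2 subsets of the eligible variables, only {Df, Dn} blocks every backdoor path, so it is the unique smallest valid adjustment set.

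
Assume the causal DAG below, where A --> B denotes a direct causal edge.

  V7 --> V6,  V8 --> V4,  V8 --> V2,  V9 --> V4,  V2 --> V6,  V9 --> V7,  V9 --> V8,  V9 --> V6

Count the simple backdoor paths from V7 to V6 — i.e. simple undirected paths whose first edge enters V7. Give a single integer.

3

A backdoor path from V7 to V6 is any simple undirected path whose first edge points into V7 (i.e. leaves V7 via a parent).
Parents of V7: {V9}.
Enumerating:
  P1: V7 <- V9 -> V8 -> V2 -> V6
  P2: V7 <- V9 -> V6
  P3: V7 <- V9 -> V4 <- V8 -> V2 -> V6
That exhausts the simple backdoor paths. Count: 3.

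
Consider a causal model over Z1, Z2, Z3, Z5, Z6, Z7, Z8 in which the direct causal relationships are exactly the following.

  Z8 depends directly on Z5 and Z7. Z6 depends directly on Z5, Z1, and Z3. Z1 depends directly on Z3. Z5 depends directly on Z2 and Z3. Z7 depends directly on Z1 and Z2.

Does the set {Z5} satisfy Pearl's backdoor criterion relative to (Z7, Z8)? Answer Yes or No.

Yes

Backdoor paths from Z7 to Z8 (paths whose first edge points into Z7):
  P1: Z7 <- Z1 <- Z3 -> Z5 -> Z8
  P2: Z7 <- Z1 <- Z3 -> Z6 <- Z5 -> Z8
  P3: Z7 <- Z1 -> Z6 <- Z3 -> Z5 -> Z8
  P4: Z7 <- Z1 -> Z6 <- Z5 -> Z8
  P5: Z7 <- Z2 -> Z5 -> Z8
Condition 1 (no descendant of Z7 in the set): holds — descendants of Z7 are {Z8}; none are in {Z5}.
Condition 2 (every backdoor path blocked by {Z5}):
  P1: blocked at chain node Z5 ∈ conditioning set.
  P2: blocked at collider Z6 (neither it nor any descendant is in the conditioning set).
  P3: blocked at collider Z6 (neither it nor any descendant is in the conditioning set).
  P4: blocked at collider Z6 (neither it nor any descendant is in the conditioning set).
  P5: blocked at chain node Z5 ∈ conditioning set.
{Z5} satisfies the backdoor criterion.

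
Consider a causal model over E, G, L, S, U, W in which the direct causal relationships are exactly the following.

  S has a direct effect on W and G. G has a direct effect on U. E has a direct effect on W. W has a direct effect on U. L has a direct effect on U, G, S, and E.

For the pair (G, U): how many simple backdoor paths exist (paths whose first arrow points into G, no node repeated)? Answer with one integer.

7

A backdoor path from G to U is any simple undirected path whose first edge points into G (i.e. leaves G via a parent).
Parents of G: {L, S}.
Enumerating:
  P1: G <- L -> E -> W -> U
  P2: G <- L -> S -> W -> U
  P3: G <- L -> U
  P4: G <- S <- L -> E -> W -> U
  P5: G <- S <- L -> U
  P6: G <- S -> W <- E <- L -> U
  P7: G <- S -> W -> U
That exhausts the simple backdoor paths. Count: 7.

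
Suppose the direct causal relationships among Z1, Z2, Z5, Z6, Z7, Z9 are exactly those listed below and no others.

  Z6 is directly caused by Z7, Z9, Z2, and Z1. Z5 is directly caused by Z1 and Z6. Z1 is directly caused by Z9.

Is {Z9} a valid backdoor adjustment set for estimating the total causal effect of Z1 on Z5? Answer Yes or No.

Backdoor paths from Z1 to Z5 (paths whose first edge points into Z1):
  P1: Z1 <- Z9 -> Z6 -> Z5
Condition 1 (no descendant of Z1 in the set): holds — descendants of Z1 are {Z5, Z6}; none are in {Z9}.
Condition 2 (every backdoor path blocked by {Z9}):
  P1: blocked at fork node Z9 ∈ conditioning set.
{Z9} satisfies the backdoor criterion.

Yes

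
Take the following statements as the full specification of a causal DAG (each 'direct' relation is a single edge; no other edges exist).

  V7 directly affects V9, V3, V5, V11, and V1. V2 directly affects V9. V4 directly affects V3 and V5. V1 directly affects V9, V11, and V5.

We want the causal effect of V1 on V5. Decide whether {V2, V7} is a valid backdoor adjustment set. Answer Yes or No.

Yes

Backdoor paths from V1 to V5 (paths whose first edge points into V1):
  P1: V1 <- V7 -> V3 <- V4 -> V5
  P2: V1 <- V7 -> V5
Condition 1 (no descendant of V1 in the set): holds — descendants of V1 are {V11, V5, V9}; none are in {V2, V7}.
Condition 2 (every backdoor path blocked by {V2, V7}):
  P1: blocked at fork node V7 ∈ conditioning set.
  P2: blocked at fork node V7 ∈ conditioning set.
{V2, V7} satisfies the backdoor criterion.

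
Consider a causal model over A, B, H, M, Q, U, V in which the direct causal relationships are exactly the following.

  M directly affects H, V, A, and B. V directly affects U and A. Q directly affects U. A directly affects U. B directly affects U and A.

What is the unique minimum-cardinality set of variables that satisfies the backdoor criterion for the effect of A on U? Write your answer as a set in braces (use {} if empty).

{B, V}

Variables eligible for adjustment (non-descendants of A, excluding A and U): {B, H, M, Q, V}.
Backdoor paths from A to U:
  P1: A <- M -> B -> U
  P2: A <- M -> V -> U
  P3: A <- B <- M -> V -> U
  P4: A <- B -> U
  P5: A <- V <- M -> B -> U
  P6: A <- V -> U
The empty set is not sufficient: P1 (A <- M -> B -> U) has no collider blocking it and no conditioned non-collider, so it is open.
Try {B, V}:
  P1: blocked at chain node B ∈ conditioning set.
  P2: blocked at chain node V ∈ conditioning set.
  P3: blocked at chain node B ∈ conditioning set.
  P4: blocked at fork node B ∈ conditioning set.
  P5: blocked at chain node V ∈ conditioning set.
  P6: blocked at fork node V ∈ conditioning set.
{B, V} contains no descendant of A and blocks every backdoor path.
Every element of {B, V} is needed (dropping B leaves P1 open; dropping V leaves P2 open), so no proper subset is valid.
Among all size-2 subsets of the eligible variables, only {B, V} blocks every backdoor path, so it is the unique smallest valid adjustment set.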